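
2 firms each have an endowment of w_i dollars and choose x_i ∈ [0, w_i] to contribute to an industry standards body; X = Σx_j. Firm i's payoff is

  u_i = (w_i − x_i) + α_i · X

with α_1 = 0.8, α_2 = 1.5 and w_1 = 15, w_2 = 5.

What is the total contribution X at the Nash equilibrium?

∂u_i/∂x_i = α_i − 1, so firm i contributes w_i if α_i > 1, else 0.
α_i > 1 for i ∈ {2}; NE contributions (0, 5), X = 5.

5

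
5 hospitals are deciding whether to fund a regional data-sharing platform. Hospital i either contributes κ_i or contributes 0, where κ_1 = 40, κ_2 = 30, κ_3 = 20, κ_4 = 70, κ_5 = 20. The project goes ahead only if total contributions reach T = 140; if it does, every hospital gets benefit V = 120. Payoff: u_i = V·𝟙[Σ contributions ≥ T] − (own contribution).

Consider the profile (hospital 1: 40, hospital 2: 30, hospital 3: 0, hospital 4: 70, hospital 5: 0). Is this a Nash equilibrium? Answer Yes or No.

Yes

Total = 140 ≥ 140: provided.
Hospital 1 (pledges 40, payoff 80): dropping to 0 → total 100, payoff 0. No gain.
Hospital 2 (pledges 30, payoff 90): dropping to 0 → total 110, payoff 0. No gain.
Hospital 3 (pledges 0, payoff 120): pledging 20 → total 160, payoff 100. No gain.
Hospital 4 (pledges 70, payoff 50): dropping to 0 → total 70, payoff 0. No gain.
Hospital 5 (pledges 0, payoff 120): pledging 20 → total 160, payoff 100. No gain.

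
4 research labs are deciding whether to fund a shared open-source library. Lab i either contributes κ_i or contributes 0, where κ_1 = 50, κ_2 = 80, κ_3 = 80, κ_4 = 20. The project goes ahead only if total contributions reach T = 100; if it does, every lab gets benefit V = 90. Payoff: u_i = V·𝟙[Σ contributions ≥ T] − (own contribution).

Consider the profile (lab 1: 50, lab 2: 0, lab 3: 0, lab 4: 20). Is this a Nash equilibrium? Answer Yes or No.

Total = 70 < 100: not provided.
Lab 1 (pledges 50, payoff -50): dropping to 0 → total 20, payoff 0. Profitable deviation.

No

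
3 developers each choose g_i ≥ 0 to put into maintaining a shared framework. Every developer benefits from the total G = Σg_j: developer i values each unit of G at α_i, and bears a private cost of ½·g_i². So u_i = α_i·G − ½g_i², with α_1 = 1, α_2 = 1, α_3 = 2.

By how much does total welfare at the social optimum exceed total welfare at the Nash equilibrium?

Developer i's FOC: ∂u_i/∂g_i = α_i − g_i = 0, so g_i* = α_i.
NE contributions = (1, 1, 2); G = 4.
W^NE = (Σα)·G − ½Σα_i² = 4² − ½·6 = 13.
Planner sets g_i = Σα_j = 4 for every i, so G^SO = 3·4 = 12.
W^SO = (Σα)·G^SO − ½·3·(Σα)² = (3/2)·4² = 24.
Deadweight loss = W^SO − W^NE = 11.

11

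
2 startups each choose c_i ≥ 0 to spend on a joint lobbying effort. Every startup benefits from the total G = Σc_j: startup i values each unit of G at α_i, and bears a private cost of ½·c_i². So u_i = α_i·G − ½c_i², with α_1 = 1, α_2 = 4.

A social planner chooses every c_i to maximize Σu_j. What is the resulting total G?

10

Planner FOC: ∂(Σu_j)/∂c_i = (Σα_j) − c_i = 0, so c_i^SO = Σα_j = 5 for every i; G^SO = 10.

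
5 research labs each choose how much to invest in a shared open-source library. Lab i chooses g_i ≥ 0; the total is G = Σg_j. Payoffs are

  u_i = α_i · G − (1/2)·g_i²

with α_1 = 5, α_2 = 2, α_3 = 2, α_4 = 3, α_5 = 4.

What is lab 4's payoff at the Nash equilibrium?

Lab i's FOC: ∂u_i/∂g_i = α_i − g_i = 0, so g_i* = α_i.
NE contributions = (5, 2, 2, 3, 4); G = 16.
u_4 = α_4·G − ½·(g_4)² = 3·16 − ½·3² = 43.5.

43.5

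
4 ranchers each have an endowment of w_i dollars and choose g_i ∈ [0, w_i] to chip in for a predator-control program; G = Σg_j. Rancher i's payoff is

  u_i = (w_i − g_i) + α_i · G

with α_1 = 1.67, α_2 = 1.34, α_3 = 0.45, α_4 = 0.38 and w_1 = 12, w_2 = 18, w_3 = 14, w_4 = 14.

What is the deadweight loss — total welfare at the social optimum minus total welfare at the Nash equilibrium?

79.52

∂u_i/∂g_i = α_i − 1, so rancher i contributes w_i if α_i > 1, else 0.
α_i > 1 for i ∈ {1, 2}; NE contributions (12, 18, 0, 0), G = 30.
W^NE = Σw_i − G^NE + (Σα_i)·G^NE = 58 + 2.84·30 = 143.2.
Planner: ∂(Σu_j)/∂g_i = Σα_j − 1 = 2.84 > 0, so everyone contributes w_i; G^SO = 58, W^SO = 58 + 2.84·58 = 222.72.
Deadweight loss = 79.52.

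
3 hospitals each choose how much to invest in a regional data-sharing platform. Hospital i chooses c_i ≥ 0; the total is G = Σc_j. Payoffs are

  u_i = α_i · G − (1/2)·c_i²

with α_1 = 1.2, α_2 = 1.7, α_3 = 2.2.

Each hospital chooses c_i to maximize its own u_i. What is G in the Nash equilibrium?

Hospital i's FOC: ∂u_i/∂c_i = α_i − c_i = 0, so c_i* = α_i.
NE contributions = (1.2, 1.7, 2.2); G = 5.1.

5.1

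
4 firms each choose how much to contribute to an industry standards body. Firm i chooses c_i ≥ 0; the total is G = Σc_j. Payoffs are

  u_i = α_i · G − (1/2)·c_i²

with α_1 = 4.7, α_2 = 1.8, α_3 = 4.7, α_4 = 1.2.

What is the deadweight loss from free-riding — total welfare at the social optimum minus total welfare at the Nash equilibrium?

178.19

Firm i's FOC: ∂u_i/∂c_i = α_i − c_i = 0, so c_i* = α_i.
NE contributions = (4.7, 1.8, 4.7, 1.2); G = 12.4.
W^NE = (Σα)·G − ½Σα_i² = 12.4² − ½·48.86 = 129.33.
Planner sets c_i = Σα_j = 12.4 for every i, so G^SO = 4·12.4 = 49.6.
W^SO = (Σα)·G^SO − ½·4·(Σα)² = (4/2)·12.4² = 307.52.
Deadweight loss = W^SO − W^NE = 178.19.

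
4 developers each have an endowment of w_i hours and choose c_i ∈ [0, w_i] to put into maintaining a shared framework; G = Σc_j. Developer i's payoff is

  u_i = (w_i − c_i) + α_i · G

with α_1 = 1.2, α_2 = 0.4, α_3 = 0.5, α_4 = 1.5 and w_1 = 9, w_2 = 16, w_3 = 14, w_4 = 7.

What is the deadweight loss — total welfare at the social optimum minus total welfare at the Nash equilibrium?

∂u_i/∂c_i = α_i − 1, so developer i contributes w_i if α_i > 1, else 0.
α_i > 1 for i ∈ {1, 4}; NE contributions (9, 0, 0, 7), G = 16.
W^NE = Σw_i − G^NE + (Σα_i)·G^NE = 46 + 2.6·16 = 87.6.
Planner: ∂(Σu_j)/∂c_i = Σα_j − 1 = 2.6 > 0, so everyone contributes w_i; G^SO = 46, W^SO = 46 + 2.6·46 = 165.6.
Deadweight loss = 78.

78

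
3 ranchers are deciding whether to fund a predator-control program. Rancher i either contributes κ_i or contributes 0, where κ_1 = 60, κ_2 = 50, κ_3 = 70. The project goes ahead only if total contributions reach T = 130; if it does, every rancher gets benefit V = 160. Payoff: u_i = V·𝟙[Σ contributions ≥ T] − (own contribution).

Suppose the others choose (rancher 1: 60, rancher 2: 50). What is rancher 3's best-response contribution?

70

Others' total = 110. Contributing 70 brings total to 180 ≥ 130: gain V − κ_3 = 90.
Best response: 70.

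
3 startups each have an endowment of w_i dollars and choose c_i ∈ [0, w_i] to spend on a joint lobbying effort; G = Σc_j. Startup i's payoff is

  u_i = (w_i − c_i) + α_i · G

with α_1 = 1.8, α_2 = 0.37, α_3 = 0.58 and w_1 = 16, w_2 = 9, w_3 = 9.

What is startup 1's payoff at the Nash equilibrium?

∂u_i/∂c_i = α_i − 1, so startup i contributes w_i if α_i > 1, else 0.
α_i > 1 for i ∈ {1}; NE contributions (16, 0, 0), G = 16.
u_1 = (16 − 16) + 1.8·16 = 28.8.

28.8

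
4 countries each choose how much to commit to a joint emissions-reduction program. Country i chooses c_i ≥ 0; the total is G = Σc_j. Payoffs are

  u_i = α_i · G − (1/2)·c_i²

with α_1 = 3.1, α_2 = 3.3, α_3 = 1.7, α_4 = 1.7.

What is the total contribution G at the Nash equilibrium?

9.8

Country i's FOC: ∂u_i/∂c_i = α_i − c_i = 0, so c_i* = α_i.
NE contributions = (3.1, 3.3, 1.7, 1.7); G = 9.8.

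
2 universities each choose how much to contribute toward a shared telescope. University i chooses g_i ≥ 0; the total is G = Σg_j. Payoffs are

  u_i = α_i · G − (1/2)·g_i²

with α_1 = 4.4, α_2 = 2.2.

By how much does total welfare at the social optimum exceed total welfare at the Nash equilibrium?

12.1

University i's FOC: ∂u_i/∂g_i = α_i − g_i = 0, so g_i* = α_i.
NE contributions = (4.4, 2.2); G = 6.6.
W^NE = (Σα)·G − ½Σα_i² = 6.6² − ½·24.2 = 31.46.
Planner sets g_i = Σα_j = 6.6 for every i, so G^SO = 2·6.6 = 13.2.
W^SO = (Σα)·G^SO − ½·2·(Σα)² = (2/2)·6.6² = 43.56.
Deadweight loss = W^SO − W^NE = 12.1.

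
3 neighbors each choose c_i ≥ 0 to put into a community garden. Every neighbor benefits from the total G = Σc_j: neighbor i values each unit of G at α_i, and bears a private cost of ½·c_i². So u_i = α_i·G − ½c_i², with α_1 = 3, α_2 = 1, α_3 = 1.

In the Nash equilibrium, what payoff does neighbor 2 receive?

4.5

Neighbor i's FOC: ∂u_i/∂c_i = α_i − c_i = 0, so c_i* = α_i.
NE contributions = (3, 1, 1); G = 5.
u_2 = α_2·G − ½·(c_2)² = 1·5 − ½·1² = 4.5.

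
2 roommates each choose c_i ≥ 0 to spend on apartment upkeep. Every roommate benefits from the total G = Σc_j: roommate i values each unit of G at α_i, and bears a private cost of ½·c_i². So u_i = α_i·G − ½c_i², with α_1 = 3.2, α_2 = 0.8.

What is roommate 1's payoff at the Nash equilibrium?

Roommate i's FOC: ∂u_i/∂c_i = α_i − c_i = 0, so c_i* = α_i.
NE contributions = (3.2, 0.8); G = 4.
u_1 = α_1·G − ½·(c_1)² = 3.2·4 − ½·3.2² = 7.68.

7.68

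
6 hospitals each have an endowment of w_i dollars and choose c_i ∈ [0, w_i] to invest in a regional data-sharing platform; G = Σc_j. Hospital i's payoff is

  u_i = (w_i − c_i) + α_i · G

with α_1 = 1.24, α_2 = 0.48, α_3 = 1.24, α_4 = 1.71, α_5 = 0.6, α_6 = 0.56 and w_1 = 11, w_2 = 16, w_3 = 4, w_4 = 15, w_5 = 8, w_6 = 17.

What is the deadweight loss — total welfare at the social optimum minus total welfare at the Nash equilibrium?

198.03

∂u_i/∂c_i = α_i − 1, so hospital i contributes w_i if α_i > 1, else 0.
α_i > 1 for i ∈ {1, 3, 4}; NE contributions (11, 0, 4, 15, 0, 0), G = 30.
W^NE = Σw_i − G^NE + (Σα_i)·G^NE = 71 + 4.83·30 = 215.9.
Planner: ∂(Σu_j)/∂c_i = Σα_j − 1 = 4.83 > 0, so everyone contributes w_i; G^SO = 71, W^SO = 71 + 4.83·71 = 413.93.
Deadweight loss = 198.03.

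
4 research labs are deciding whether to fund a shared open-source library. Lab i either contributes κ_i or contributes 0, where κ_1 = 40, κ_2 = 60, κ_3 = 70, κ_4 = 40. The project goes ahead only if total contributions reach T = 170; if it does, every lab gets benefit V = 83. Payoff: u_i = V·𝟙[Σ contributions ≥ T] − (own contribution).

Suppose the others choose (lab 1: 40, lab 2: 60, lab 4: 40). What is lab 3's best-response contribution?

70

Others' total = 140. Contributing 70 brings total to 210 ≥ 170: gain V − κ_3 = 13.
Best response: 70.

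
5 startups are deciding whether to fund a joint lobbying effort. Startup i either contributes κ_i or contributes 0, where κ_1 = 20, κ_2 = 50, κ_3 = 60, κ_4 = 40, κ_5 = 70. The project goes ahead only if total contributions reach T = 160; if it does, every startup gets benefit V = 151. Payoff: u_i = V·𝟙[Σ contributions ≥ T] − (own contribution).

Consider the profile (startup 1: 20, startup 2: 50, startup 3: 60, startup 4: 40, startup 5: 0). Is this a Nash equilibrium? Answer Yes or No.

Total = 170 ≥ 160: provided.
Startup 1 (pledges 20, payoff 131): dropping to 0 → total 150, payoff 0. No gain.
Startup 2 (pledges 50, payoff 101): dropping to 0 → total 120, payoff 0. No gain.
Startup 3 (pledges 60, payoff 91): dropping to 0 → total 110, payoff 0. No gain.
Startup 4 (pledges 40, payoff 111): dropping to 0 → total 130, payoff 0. No gain.
Startup 5 (pledges 0, payoff 151): pledging 70 → total 240, payoff 81. No gain.

Yes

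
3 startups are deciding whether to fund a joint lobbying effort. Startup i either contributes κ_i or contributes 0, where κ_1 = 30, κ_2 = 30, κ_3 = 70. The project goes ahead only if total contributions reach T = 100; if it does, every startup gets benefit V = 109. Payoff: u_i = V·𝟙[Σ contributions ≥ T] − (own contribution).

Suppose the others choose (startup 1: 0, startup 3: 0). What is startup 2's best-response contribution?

0

Others' total = 0. Even contributing 30 gives 30 < 100: no benefit either way.
Best response: 0.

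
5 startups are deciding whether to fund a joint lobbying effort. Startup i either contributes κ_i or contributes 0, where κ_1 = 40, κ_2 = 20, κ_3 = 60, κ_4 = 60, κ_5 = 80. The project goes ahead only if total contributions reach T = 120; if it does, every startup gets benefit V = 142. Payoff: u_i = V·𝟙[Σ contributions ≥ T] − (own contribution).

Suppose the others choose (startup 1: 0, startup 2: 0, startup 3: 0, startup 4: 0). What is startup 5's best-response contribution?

Others' total = 0. Even contributing 80 gives 80 < 120: no benefit either way.
Best response: 0.

0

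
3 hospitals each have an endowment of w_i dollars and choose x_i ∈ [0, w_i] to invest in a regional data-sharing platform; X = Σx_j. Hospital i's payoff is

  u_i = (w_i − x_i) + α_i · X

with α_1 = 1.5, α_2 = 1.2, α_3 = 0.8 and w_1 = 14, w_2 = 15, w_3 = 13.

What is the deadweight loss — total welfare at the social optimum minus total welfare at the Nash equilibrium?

32.5

∂u_i/∂x_i = α_i − 1, so hospital i contributes w_i if α_i > 1, else 0.
α_i > 1 for i ∈ {1, 2}; NE contributions (14, 15, 0), X = 29.
W^NE = Σw_i − X^NE + (Σα_i)·X^NE = 42 + 2.5·29 = 114.5.
Planner: ∂(Σu_j)/∂x_i = Σα_j − 1 = 2.5 > 0, so everyone contributes w_i; X^SO = 42, W^SO = 42 + 2.5·42 = 147.
Deadweight loss = 32.5.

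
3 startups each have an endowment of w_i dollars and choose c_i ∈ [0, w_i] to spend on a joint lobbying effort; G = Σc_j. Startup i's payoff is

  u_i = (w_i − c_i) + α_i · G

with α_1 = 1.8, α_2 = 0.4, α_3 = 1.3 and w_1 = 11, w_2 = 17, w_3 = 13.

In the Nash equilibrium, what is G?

∂u_i/∂c_i = α_i − 1, so startup i contributes w_i if α_i > 1, else 0.
α_i > 1 for i ∈ {1, 3}; NE contributions (11, 0, 13), G = 24.

24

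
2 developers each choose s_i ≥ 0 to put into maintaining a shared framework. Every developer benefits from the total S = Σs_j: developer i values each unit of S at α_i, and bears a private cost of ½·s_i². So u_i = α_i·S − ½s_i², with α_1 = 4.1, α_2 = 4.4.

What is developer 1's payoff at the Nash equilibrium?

Developer i's FOC: ∂u_i/∂s_i = α_i − s_i = 0, so s_i* = α_i.
NE contributions = (4.1, 4.4); S = 8.5.
u_1 = α_1·S − ½·(s_1)² = 4.1·8.5 − ½·4.1² = 26.445.

26.445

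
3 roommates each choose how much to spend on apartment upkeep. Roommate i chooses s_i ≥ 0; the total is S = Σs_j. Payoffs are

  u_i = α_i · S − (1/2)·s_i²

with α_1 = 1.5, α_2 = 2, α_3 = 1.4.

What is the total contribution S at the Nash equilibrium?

Roommate i's FOC: ∂u_i/∂s_i = α_i − s_i = 0, so s_i* = α_i.
NE contributions = (1.5, 2, 1.4); S = 4.9.

4.9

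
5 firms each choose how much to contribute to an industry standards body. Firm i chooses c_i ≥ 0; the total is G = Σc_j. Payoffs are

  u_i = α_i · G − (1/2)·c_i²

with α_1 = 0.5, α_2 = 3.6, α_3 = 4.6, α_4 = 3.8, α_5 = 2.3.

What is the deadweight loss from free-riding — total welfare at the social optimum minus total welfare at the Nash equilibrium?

355.61

Firm i's FOC: ∂u_i/∂c_i = α_i − c_i = 0, so c_i* = α_i.
NE contributions = (0.5, 3.6, 4.6, 3.8, 2.3); G = 14.8.
W^NE = (Σα)·G − ½Σα_i² = 14.8² − ½·54.1 = 191.99.
Planner sets c_i = Σα_j = 14.8 for every i, so G^SO = 5·14.8 = 74.
W^SO = (Σα)·G^SO − ½·5·(Σα)² = (5/2)·14.8² = 547.6.
Deadweight loss = W^SO − W^NE = 355.61.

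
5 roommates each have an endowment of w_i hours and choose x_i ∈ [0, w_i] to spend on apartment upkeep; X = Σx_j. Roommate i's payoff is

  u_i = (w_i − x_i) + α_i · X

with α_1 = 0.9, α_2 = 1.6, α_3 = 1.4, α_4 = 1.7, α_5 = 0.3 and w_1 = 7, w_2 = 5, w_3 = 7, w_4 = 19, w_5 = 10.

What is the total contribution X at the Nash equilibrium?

31

∂u_i/∂x_i = α_i − 1, so roommate i contributes w_i if α_i > 1, else 0.
α_i > 1 for i ∈ {2, 3, 4}; NE contributions (0, 5, 7, 19, 0), X = 31.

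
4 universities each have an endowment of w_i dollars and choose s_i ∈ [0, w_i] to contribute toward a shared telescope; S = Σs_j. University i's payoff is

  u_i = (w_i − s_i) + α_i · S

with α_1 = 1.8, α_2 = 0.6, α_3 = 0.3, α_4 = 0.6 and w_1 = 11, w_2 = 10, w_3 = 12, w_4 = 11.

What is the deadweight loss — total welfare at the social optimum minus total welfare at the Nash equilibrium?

75.9

∂u_i/∂s_i = α_i − 1, so university i contributes w_i if α_i > 1, else 0.
α_i > 1 for i ∈ {1}; NE contributions (11, 0, 0, 0), S = 11.
W^NE = Σw_i − S^NE + (Σα_i)·S^NE = 44 + 2.3·11 = 69.3.
Planner: ∂(Σu_j)/∂s_i = Σα_j − 1 = 2.3 > 0, so everyone contributes w_i; S^SO = 44, W^SO = 44 + 2.3·44 = 145.2.
Deadweight loss = 75.9.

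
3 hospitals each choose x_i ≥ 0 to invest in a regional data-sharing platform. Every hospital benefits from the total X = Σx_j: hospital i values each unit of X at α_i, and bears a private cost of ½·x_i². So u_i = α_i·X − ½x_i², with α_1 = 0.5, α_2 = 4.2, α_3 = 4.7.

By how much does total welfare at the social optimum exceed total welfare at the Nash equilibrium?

64.17

Hospital i's FOC: ∂u_i/∂x_i = α_i − x_i = 0, so x_i* = α_i.
NE contributions = (0.5, 4.2, 4.7); X = 9.4.
W^NE = (Σα)·X − ½Σα_i² = 9.4² − ½·39.98 = 68.37.
Planner sets x_i = Σα_j = 9.4 for every i, so X^SO = 3·9.4 = 28.2.
W^SO = (Σα)·X^SO − ½·3·(Σα)² = (3/2)·9.4² = 132.54.
Deadweight loss = W^SO − W^NE = 64.17.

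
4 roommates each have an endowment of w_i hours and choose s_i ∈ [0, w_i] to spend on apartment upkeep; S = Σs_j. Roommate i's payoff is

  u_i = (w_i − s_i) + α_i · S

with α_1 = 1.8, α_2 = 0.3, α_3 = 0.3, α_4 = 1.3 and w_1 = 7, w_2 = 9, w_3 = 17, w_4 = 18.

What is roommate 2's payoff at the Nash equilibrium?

∂u_i/∂s_i = α_i − 1, so roommate i contributes w_i if α_i > 1, else 0.
α_i > 1 for i ∈ {1, 4}; NE contributions (7, 0, 0, 18), S = 25.
u_2 = (9 − 0) + 0.3·25 = 16.5.

16.5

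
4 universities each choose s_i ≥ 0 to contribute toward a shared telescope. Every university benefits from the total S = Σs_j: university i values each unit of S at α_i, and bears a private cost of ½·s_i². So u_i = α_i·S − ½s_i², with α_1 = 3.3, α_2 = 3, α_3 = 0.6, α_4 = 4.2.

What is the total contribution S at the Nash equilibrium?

University i's FOC: ∂u_i/∂s_i = α_i − s_i = 0, so s_i* = α_i.
NE contributions = (3.3, 3, 0.6, 4.2); S = 11.1.

11.1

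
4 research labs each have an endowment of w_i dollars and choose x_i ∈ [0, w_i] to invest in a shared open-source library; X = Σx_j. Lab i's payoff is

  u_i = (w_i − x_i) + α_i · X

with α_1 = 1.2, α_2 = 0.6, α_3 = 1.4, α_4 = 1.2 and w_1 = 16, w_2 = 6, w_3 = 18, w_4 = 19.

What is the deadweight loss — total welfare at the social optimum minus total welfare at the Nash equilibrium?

∂u_i/∂x_i = α_i − 1, so lab i contributes w_i if α_i > 1, else 0.
α_i > 1 for i ∈ {1, 3, 4}; NE contributions (16, 0, 18, 19), X = 53.
W^NE = Σw_i − X^NE + (Σα_i)·X^NE = 59 + 3.4·53 = 239.2.
Planner: ∂(Σu_j)/∂x_i = Σα_j − 1 = 3.4 > 0, so everyone contributes w_i; X^SO = 59, W^SO = 59 + 3.4·59 = 259.6.
Deadweight loss = 20.4.

20.4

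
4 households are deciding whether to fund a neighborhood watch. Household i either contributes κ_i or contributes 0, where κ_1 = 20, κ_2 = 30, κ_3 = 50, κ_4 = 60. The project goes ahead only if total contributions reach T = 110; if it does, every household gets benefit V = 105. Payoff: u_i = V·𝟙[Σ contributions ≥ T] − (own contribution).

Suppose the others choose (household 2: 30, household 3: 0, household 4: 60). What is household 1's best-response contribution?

Others' total = 90. Contributing 20 brings total to 110 ≥ 110: gain V − κ_1 = 85.
Best response: 20.

20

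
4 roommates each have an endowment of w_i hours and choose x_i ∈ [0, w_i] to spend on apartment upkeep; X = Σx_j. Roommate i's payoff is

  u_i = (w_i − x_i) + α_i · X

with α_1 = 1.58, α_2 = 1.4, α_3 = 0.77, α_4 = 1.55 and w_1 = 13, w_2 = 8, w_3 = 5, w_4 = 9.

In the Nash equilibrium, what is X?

∂u_i/∂x_i = α_i − 1, so roommate i contributes w_i if α_i > 1, else 0.
α_i > 1 for i ∈ {1, 2, 4}; NE contributions (13, 8, 0, 9), X = 30.

30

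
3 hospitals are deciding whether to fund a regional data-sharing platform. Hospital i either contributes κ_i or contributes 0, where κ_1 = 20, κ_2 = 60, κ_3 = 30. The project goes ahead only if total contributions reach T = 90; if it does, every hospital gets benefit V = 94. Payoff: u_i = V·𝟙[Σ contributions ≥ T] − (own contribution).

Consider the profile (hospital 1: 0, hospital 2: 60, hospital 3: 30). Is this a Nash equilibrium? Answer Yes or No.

Total = 90 ≥ 90: provided.
Hospital 1 (pledges 0, payoff 94): pledging 20 → total 110, payoff 74. No gain.
Hospital 2 (pledges 60, payoff 34): dropping to 0 → total 30, payoff 0. No gain.
Hospital 3 (pledges 30, payoff 64): dropping to 0 → total 60, payoff 0. No gain.

Yes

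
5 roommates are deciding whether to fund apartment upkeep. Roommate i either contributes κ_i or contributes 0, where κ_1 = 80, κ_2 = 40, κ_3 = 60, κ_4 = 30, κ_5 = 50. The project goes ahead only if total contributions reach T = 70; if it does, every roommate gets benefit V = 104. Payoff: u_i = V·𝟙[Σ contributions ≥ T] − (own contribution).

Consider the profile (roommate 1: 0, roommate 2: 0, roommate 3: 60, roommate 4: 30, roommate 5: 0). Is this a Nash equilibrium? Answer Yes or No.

Yes

Total = 90 ≥ 70: provided.
Roommate 1 (pledges 0, payoff 104): pledging 80 → total 170, payoff 24. No gain.
Roommate 2 (pledges 0, payoff 104): pledging 40 → total 130, payoff 64. No gain.
Roommate 3 (pledges 60, payoff 44): dropping to 0 → total 30, payoff 0. No gain.
Roommate 4 (pledges 30, payoff 74): dropping to 0 → total 60, payoff 0. No gain.
Roommate 5 (pledges 0, payoff 104): pledging 50 → total 140, payoff 54. No gain.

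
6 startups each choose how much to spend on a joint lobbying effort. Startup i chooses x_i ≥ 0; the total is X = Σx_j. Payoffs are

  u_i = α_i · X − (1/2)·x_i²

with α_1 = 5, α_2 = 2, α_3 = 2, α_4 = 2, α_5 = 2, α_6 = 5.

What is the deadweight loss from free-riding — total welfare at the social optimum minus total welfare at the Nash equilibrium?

Startup i's FOC: ∂u_i/∂x_i = α_i − x_i = 0, so x_i* = α_i.
NE contributions = (5, 2, 2, 2, 2, 5); X = 18.
W^NE = (Σα)·X − ½Σα_i² = 18² − ½·66 = 291.
Planner sets x_i = Σα_j = 18 for every i, so X^SO = 6·18 = 108.
W^SO = (Σα)·X^SO − ½·6·(Σα)² = (6/2)·18² = 972.
Deadweight loss = W^SO − W^NE = 681.

681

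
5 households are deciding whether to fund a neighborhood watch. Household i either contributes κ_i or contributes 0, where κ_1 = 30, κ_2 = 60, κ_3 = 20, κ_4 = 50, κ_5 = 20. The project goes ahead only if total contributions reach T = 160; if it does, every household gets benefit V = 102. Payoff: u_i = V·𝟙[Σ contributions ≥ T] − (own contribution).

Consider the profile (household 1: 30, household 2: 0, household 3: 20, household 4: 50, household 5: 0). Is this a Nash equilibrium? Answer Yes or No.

No

Total = 100 < 160: not provided.
Household 1 (pledges 30, payoff -30): dropping to 0 → total 70, payoff 0. Profitable deviation.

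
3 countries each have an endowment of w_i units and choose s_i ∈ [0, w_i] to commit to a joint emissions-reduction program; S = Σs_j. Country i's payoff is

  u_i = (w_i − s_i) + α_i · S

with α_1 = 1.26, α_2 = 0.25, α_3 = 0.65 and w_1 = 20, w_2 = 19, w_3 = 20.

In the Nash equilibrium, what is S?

∂u_i/∂s_i = α_i − 1, so country i contributes w_i if α_i > 1, else 0.
α_i > 1 for i ∈ {1}; NE contributions (20, 0, 0), S = 20.

20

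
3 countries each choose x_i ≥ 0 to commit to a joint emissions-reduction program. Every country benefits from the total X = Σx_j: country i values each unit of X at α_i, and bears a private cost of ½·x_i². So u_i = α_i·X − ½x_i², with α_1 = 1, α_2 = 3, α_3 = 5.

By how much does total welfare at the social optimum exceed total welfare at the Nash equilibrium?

58

Country i's FOC: ∂u_i/∂x_i = α_i − x_i = 0, so x_i* = α_i.
NE contributions = (1, 3, 5); X = 9.
W^NE = (Σα)·X − ½Σα_i² = 9² − ½·35 = 63.5.
Planner sets x_i = Σα_j = 9 for every i, so X^SO = 3·9 = 27.
W^SO = (Σα)·X^SO − ½·3·(Σα)² = (3/2)·9² = 121.5.
Deadweight loss = W^SO − W^NE = 58.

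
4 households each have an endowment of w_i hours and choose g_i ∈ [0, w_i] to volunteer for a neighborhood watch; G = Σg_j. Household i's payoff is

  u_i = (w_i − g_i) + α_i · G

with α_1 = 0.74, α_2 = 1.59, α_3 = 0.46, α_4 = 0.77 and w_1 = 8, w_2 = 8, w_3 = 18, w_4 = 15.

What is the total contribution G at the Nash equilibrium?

∂u_i/∂g_i = α_i − 1, so household i contributes w_i if α_i > 1, else 0.
α_i > 1 for i ∈ {2}; NE contributions (0, 8, 0, 0), G = 8.

8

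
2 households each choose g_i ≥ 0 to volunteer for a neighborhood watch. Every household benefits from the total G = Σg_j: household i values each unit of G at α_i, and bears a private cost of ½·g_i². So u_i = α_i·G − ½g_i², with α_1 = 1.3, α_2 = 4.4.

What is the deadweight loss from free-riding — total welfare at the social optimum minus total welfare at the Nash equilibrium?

10.525

Household i's FOC: ∂u_i/∂g_i = α_i − g_i = 0, so g_i* = α_i.
NE contributions = (1.3, 4.4); G = 5.7.
W^NE = (Σα)·G − ½Σα_i² = 5.7² − ½·21.05 = 21.965.
Planner sets g_i = Σα_j = 5.7 for every i, so G^SO = 2·5.7 = 11.4.
W^SO = (Σα)·G^SO − ½·2·(Σα)² = (2/2)·5.7² = 32.49.
Deadweight loss = W^SO − W^NE = 10.525.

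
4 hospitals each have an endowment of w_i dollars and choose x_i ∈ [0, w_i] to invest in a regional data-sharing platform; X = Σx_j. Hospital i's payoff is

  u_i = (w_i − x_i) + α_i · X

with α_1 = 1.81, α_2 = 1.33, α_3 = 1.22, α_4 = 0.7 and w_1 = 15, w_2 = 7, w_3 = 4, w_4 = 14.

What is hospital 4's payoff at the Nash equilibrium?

∂u_i/∂x_i = α_i − 1, so hospital i contributes w_i if α_i > 1, else 0.
α_i > 1 for i ∈ {1, 2, 3}; NE contributions (15, 7, 4, 0), X = 26.
u_4 = (14 − 0) + 0.7·26 = 32.2.

32.2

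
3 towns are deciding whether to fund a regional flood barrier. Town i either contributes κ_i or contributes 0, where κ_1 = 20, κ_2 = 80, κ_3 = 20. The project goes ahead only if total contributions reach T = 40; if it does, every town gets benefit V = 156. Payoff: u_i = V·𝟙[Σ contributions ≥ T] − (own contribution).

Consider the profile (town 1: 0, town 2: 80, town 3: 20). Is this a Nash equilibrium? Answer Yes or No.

Total = 100 ≥ 40: provided.
Town 1 (pledges 0, payoff 156): pledging 20 → total 120, payoff 136. No gain.
Town 2 (pledges 80, payoff 76): dropping to 0 → total 20, payoff 0. No gain.
Town 3 (pledges 20, payoff 136): dropping to 0 → total 80, payoff 156. Profitable deviation.

No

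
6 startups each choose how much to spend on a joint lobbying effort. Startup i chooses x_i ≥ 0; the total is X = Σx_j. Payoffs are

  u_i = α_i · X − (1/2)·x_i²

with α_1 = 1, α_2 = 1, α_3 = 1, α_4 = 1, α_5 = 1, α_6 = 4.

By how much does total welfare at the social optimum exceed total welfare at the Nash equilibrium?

Startup i's FOC: ∂u_i/∂x_i = α_i − x_i = 0, so x_i* = α_i.
NE contributions = (1, 1, 1, 1, 1, 4); X = 9.
W^NE = (Σα)·X − ½Σα_i² = 9² − ½·21 = 70.5.
Planner sets x_i = Σα_j = 9 for every i, so X^SO = 6·9 = 54.
W^SO = (Σα)·X^SO − ½·6·(Σα)² = (6/2)·9² = 243.
Deadweight loss = W^SO − W^NE = 172.5.

172.5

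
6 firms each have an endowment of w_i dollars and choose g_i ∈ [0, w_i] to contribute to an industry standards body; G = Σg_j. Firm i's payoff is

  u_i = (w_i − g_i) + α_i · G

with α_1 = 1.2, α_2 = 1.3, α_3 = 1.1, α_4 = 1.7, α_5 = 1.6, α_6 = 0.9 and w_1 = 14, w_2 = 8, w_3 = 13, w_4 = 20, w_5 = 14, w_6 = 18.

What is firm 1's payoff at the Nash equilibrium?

∂u_i/∂g_i = α_i − 1, so firm i contributes w_i if α_i > 1, else 0.
α_i > 1 for i ∈ {1, 2, 3, 4, 5}; NE contributions (14, 8, 13, 20, 14, 0), G = 69.
u_1 = (14 − 14) + 1.2·69 = 82.8.

82.8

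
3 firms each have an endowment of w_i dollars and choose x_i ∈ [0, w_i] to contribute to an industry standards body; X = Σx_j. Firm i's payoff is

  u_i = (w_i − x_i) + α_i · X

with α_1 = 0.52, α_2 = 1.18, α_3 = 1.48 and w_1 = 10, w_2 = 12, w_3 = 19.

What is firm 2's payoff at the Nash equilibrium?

36.58

∂u_i/∂x_i = α_i − 1, so firm i contributes w_i if α_i > 1, else 0.
α_i > 1 for i ∈ {2, 3}; NE contributions (0, 12, 19), X = 31.
u_2 = (12 − 12) + 1.18·31 = 36.58.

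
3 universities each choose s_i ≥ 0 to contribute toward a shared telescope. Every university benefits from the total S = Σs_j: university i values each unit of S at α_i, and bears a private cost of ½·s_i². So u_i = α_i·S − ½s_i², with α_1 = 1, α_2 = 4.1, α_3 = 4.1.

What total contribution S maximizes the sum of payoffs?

27.6

Planner FOC: ∂(Σu_j)/∂s_i = (Σα_j) − s_i = 0, so s_i^SO = Σα_j = 9.2 for every i; S^SO = 27.6.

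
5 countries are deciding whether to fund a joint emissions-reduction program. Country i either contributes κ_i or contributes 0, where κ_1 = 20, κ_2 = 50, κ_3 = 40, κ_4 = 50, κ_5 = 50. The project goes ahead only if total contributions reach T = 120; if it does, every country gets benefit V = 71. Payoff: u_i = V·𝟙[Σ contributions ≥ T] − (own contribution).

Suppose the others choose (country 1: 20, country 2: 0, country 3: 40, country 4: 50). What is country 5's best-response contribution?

Others' total = 110. Contributing 50 brings total to 160 ≥ 120: gain V − κ_5 = 21.
Best response: 50.

50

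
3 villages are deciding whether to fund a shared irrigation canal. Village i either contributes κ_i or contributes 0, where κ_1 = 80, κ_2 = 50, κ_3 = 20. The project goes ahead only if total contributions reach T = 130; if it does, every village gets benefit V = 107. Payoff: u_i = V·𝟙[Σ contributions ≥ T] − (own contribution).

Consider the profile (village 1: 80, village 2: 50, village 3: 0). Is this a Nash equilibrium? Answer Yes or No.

Total = 130 ≥ 130: provided.
Village 1 (pledges 80, payoff 27): dropping to 0 → total 50, payoff 0. No gain.
Village 2 (pledges 50, payoff 57): dropping to 0 → total 80, payoff 0. No gain.
Village 3 (pledges 0, payoff 107): pledging 20 → total 150, payoff 87. No gain.

Yes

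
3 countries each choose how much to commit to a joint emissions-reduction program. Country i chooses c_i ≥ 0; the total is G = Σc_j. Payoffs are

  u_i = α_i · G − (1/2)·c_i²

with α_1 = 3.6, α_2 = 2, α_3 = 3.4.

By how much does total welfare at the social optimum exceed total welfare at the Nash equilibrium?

Country i's FOC: ∂u_i/∂c_i = α_i − c_i = 0, so c_i* = α_i.
NE contributions = (3.6, 2, 3.4); G = 9.
W^NE = (Σα)·G − ½Σα_i² = 9² − ½·28.52 = 66.74.
Planner sets c_i = Σα_j = 9 for every i, so G^SO = 3·9 = 27.
W^SO = (Σα)·G^SO − ½·3·(Σα)² = (3/2)·9² = 121.5.
Deadweight loss = W^SO − W^NE = 54.76.

54.76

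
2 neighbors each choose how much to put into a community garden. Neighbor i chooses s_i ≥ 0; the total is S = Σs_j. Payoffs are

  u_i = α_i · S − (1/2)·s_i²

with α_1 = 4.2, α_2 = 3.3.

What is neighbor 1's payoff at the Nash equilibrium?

Neighbor i's FOC: ∂u_i/∂s_i = α_i − s_i = 0, so s_i* = α_i.
NE contributions = (4.2, 3.3); S = 7.5.
u_1 = α_1·S − ½·(s_1)² = 4.2·7.5 − ½·4.2² = 22.68.

22.68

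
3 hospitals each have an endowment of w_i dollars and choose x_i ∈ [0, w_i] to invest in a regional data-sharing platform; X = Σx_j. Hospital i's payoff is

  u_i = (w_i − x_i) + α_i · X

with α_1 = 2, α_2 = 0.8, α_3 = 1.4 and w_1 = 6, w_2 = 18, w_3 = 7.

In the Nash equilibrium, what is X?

∂u_i/∂x_i = α_i − 1, so hospital i contributes w_i if α_i > 1, else 0.
α_i > 1 for i ∈ {1, 3}; NE contributions (6, 0, 7), X = 13.

13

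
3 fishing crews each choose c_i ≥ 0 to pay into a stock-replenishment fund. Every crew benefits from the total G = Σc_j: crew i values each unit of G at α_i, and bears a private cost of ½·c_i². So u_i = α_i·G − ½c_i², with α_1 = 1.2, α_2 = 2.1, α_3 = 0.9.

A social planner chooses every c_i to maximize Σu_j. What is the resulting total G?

12.6

Planner FOC: ∂(Σu_j)/∂c_i = (Σα_j) − c_i = 0, so c_i^SO = Σα_j = 4.2 for every i; G^SO = 12.6.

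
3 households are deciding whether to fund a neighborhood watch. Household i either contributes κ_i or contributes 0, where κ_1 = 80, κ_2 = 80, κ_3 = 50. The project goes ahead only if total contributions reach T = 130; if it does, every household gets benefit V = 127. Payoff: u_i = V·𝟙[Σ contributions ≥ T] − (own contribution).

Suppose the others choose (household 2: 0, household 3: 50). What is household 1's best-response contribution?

Others' total = 50. Contributing 80 brings total to 130 ≥ 130: gain V − κ_1 = 47.
Best response: 80.

80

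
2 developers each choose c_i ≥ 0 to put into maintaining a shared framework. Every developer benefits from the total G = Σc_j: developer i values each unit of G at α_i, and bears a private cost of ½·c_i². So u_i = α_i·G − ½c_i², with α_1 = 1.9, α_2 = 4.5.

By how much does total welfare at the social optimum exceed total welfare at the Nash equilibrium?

Developer i's FOC: ∂u_i/∂c_i = α_i − c_i = 0, so c_i* = α_i.
NE contributions = (1.9, 4.5); G = 6.4.
W^NE = (Σα)·G − ½Σα_i² = 6.4² − ½·23.86 = 29.03.
Planner sets c_i = Σα_j = 6.4 for every i, so G^SO = 2·6.4 = 12.8.
W^SO = (Σα)·G^SO − ½·2·(Σα)² = (2/2)·6.4² = 40.96.
Deadweight loss = W^SO − W^NE = 11.93.

11.93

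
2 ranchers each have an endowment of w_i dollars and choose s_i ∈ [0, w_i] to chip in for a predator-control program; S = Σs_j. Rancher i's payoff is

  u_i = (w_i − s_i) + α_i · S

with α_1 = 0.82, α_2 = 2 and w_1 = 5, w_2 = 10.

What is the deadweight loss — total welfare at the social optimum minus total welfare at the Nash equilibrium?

9.1

∂u_i/∂s_i = α_i − 1, so rancher i contributes w_i if α_i > 1, else 0.
α_i > 1 for i ∈ {2}; NE contributions (0, 10), S = 10.
W^NE = Σw_i − S^NE + (Σα_i)·S^NE = 15 + 1.82·10 = 33.2.
Planner: ∂(Σu_j)/∂s_i = Σα_j − 1 = 1.82 > 0, so everyone contributes w_i; S^SO = 15, W^SO = 15 + 1.82·15 = 42.3.
Deadweight loss = 9.1.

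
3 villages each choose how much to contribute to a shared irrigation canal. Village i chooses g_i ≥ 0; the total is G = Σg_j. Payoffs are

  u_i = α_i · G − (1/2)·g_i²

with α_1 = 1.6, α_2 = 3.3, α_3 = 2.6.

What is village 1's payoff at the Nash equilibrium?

Village i's FOC: ∂u_i/∂g_i = α_i − g_i = 0, so g_i* = α_i.
NE contributions = (1.6, 3.3, 2.6); G = 7.5.
u_1 = α_1·G − ½·(g_1)² = 1.6·7.5 − ½·1.6² = 10.72.

10.72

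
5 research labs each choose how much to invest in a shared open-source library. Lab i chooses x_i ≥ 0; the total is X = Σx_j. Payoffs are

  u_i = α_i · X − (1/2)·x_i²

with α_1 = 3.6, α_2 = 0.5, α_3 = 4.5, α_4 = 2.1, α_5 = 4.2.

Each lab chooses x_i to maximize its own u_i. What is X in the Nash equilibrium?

14.9

Lab i's FOC: ∂u_i/∂x_i = α_i − x_i = 0, so x_i* = α_i.
NE contributions = (3.6, 0.5, 4.5, 2.1, 4.2); X = 14.9.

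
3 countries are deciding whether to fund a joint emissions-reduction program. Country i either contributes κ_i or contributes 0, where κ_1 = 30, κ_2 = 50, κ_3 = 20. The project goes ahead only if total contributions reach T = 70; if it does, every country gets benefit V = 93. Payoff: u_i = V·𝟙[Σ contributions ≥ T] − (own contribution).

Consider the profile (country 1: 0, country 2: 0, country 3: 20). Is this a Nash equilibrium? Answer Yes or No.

No

Total = 20 < 70: not provided.
Country 1 (pledges 0, payoff 0): pledging 30 → total 50, payoff -30. No gain.
Country 2 (pledges 0, payoff 0): pledging 50 → total 70, payoff 43. Profitable deviation.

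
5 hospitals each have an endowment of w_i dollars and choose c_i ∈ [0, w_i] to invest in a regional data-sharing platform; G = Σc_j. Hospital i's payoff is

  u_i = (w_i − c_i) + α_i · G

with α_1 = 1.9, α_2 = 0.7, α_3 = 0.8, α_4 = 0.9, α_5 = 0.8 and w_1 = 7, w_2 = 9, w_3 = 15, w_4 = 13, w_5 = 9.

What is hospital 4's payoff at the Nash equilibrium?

∂u_i/∂c_i = α_i − 1, so hospital i contributes w_i if α_i > 1, else 0.
α_i > 1 for i ∈ {1}; NE contributions (7, 0, 0, 0, 0), G = 7.
u_4 = (13 − 0) + 0.9·7 = 19.3.

19.3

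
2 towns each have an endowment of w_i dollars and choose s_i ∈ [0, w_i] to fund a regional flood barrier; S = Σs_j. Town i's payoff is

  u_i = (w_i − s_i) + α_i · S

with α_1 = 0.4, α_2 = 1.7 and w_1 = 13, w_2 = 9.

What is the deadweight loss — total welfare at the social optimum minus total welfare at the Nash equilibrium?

14.3

∂u_i/∂s_i = α_i − 1, so town i contributes w_i if α_i > 1, else 0.
α_i > 1 for i ∈ {2}; NE contributions (0, 9), S = 9.
W^NE = Σw_i − S^NE + (Σα_i)·S^NE = 22 + 1.1·9 = 31.9.
Planner: ∂(Σu_j)/∂s_i = Σα_j − 1 = 1.1 > 0, so everyone contributes w_i; S^SO = 22, W^SO = 22 + 1.1·22 = 46.2.
Deadweight loss = 14.3.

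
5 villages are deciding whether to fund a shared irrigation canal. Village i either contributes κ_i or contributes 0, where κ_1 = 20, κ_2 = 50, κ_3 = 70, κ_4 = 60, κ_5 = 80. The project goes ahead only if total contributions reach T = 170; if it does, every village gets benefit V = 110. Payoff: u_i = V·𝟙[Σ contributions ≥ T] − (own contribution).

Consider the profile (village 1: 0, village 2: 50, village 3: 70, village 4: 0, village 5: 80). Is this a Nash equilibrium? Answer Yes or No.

Total = 200 ≥ 170: provided.
Village 1 (pledges 0, payoff 110): pledging 20 → total 220, payoff 90. No gain.
Village 2 (pledges 50, payoff 60): dropping to 0 → total 150, payoff 0. No gain.
Village 3 (pledges 70, payoff 40): dropping to 0 → total 130, payoff 0. No gain.
Village 4 (pledges 0, payoff 110): pledging 60 → total 260, payoff 50. No gain.
Village 5 (pledges 80, payoff 30): dropping to 0 → total 120, payoff 0. No gain.

Yes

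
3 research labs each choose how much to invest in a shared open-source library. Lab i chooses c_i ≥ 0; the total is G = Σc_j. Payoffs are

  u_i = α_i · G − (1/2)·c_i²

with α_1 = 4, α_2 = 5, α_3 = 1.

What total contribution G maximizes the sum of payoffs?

30

Planner FOC: ∂(Σu_j)/∂c_i = (Σα_j) − c_i = 0, so c_i^SO = Σα_j = 10 for every i; G^SO = 30.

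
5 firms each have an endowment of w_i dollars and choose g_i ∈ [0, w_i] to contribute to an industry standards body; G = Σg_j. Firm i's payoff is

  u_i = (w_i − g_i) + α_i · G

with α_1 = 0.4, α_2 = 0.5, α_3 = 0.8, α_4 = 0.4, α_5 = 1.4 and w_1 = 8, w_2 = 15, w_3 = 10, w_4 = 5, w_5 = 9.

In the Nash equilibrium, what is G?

9

∂u_i/∂g_i = α_i − 1, so firm i contributes w_i if α_i > 1, else 0.
α_i > 1 for i ∈ {5}; NE contributions (0, 0, 0, 0, 9), G = 9.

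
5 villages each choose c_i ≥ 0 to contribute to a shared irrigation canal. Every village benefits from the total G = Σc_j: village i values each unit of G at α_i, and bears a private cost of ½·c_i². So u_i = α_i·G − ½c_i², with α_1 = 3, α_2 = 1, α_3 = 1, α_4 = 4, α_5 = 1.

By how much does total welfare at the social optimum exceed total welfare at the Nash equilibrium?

Village i's FOC: ∂u_i/∂c_i = α_i − c_i = 0, so c_i* = α_i.
NE contributions = (3, 1, 1, 4, 1); G = 10.
W^NE = (Σα)·G − ½Σα_i² = 10² − ½·28 = 86.
Planner sets c_i = Σα_j = 10 for every i, so G^SO = 5·10 = 50.
W^SO = (Σα)·G^SO − ½·5·(Σα)² = (5/2)·10² = 250.
Deadweight loss = W^SO − W^NE = 164.

164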